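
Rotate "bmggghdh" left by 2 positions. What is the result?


Input: "bmggghdh", rotate left by 2
First 2 characters: "bm"
Remaining characters: "ggghdh"
Concatenate remaining + first: "ggghdh" + "bm" = "ggghdhbm"

ggghdhbm


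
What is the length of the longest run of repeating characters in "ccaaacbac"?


Input: "ccaaacbac"
Scanning for longest run:
  Position 1 ('c'): continues run of 'c', length=2
  Position 2 ('a'): new char, reset run to 1
  Position 3 ('a'): continues run of 'a', length=2
  Position 4 ('a'): continues run of 'a', length=3
  Position 5 ('c'): new char, reset run to 1
  Position 6 ('b'): new char, reset run to 1
  Position 7 ('a'): new char, reset run to 1
  Position 8 ('c'): new char, reset run to 1
Longest run: 'a' with length 3

3


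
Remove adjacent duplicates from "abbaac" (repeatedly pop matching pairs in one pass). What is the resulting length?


Input: abbaac
Stack-based adjacent duplicate removal:
  Read 'a': push. Stack: a
  Read 'b': push. Stack: ab
  Read 'b': matches stack top 'b' => pop. Stack: a
  Read 'a': matches stack top 'a' => pop. Stack: (empty)
  Read 'a': push. Stack: a
  Read 'c': push. Stack: ac
Final stack: "ac" (length 2)

2


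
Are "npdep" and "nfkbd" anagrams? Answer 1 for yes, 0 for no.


Strings: "npdep", "nfkbd"
Sorted first:  denpp
Sorted second: bdfkn
Differ at position 0: 'd' vs 'b' => not anagrams

0


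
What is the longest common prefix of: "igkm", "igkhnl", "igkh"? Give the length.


Words: igkm, igkhnl, igkh
  Position 0: all 'i' => match
  Position 1: all 'g' => match
  Position 2: all 'k' => match
  Position 3: ('m', 'h', 'h') => mismatch, stop
LCP = "igk" (length 3)

3


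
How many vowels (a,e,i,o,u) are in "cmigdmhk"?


Input: cmigdmhk
Checking each character:
  'c' at position 0: consonant
  'm' at position 1: consonant
  'i' at position 2: vowel (running total: 1)
  'g' at position 3: consonant
  'd' at position 4: consonant
  'm' at position 5: consonant
  'h' at position 6: consonant
  'k' at position 7: consonant
Total vowels: 1

1


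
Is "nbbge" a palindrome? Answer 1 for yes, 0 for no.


Input: nbbge
Reversed: egbbn
  Compare pos 0 ('n') with pos 4 ('e'): MISMATCH
  Compare pos 1 ('b') with pos 3 ('g'): MISMATCH
Result: not a palindrome

0


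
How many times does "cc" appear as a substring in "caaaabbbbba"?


Searching for "cc" in "caaaabbbbba"
Scanning each position:
  Position 0: "ca" => no
  Position 1: "aa" => no
  Position 2: "aa" => no
  Position 3: "aa" => no
  Position 4: "ab" => no
  Position 5: "bb" => no
  Position 6: "bb" => no
  Position 7: "bb" => no
  Position 8: "bb" => no
  Position 9: "ba" => no
Total occurrences: 0

0


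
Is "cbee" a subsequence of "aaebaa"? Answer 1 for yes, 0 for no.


Check if "cbee" is a subsequence of "aaebaa"
Greedy scan:
  Position 0 ('a'): no match needed
  Position 1 ('a'): no match needed
  Position 2 ('e'): no match needed
  Position 3 ('b'): no match needed
  Position 4 ('a'): no match needed
  Position 5 ('a'): no match needed
Only matched 0/4 characters => not a subsequence

0


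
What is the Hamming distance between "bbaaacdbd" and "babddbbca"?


Comparing "bbaaacdbd" and "babddbbca" position by position:
  Position 0: 'b' vs 'b' => same
  Position 1: 'b' vs 'a' => differ
  Position 2: 'a' vs 'b' => differ
  Position 3: 'a' vs 'd' => differ
  Position 4: 'a' vs 'd' => differ
  Position 5: 'c' vs 'b' => differ
  Position 6: 'd' vs 'b' => differ
  Position 7: 'b' vs 'c' => differ
  Position 8: 'd' vs 'a' => differ
Total differences (Hamming distance): 8

8


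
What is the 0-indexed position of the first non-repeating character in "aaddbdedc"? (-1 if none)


Input: aaddbdedc
Character frequencies:
  'a': 2
  'b': 1
  'c': 1
  'd': 4
  'e': 1
Scanning left to right for freq == 1:
  Position 0 ('a'): freq=2, skip
  Position 1 ('a'): freq=2, skip
  Position 2 ('d'): freq=4, skip
  Position 3 ('d'): freq=4, skip
  Position 4 ('b'): unique! => answer = 4

4


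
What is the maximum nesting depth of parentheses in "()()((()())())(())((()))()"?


Input: "()()((()())())(())((()))()"
Tracking depth:
  Position 0 '(': depth becomes 1
  Position 1 ')': depth becomes 0
  Position 2 '(': depth becomes 1
  Position 3 ')': depth becomes 0
  Position 4 '(': depth becomes 1
  Position 5 '(': depth becomes 2
  Position 6 '(': depth becomes 3
  Position 7 ')': depth becomes 2
  Position 8 '(': depth becomes 3
  Position 9 ')': depth becomes 2
  Position 10 ')': depth becomes 1
  Position 11 '(': depth becomes 2
  Position 12 ')': depth becomes 1
  Position 13 ')': depth becomes 0
  Position 14 '(': depth becomes 1
  Position 15 '(': depth becomes 2
  Position 16 ')': depth becomes 1
  Position 17 ')': depth becomes 0
  Position 18 '(': depth becomes 1
  Position 19 '(': depth becomes 2
  Position 20 '(': depth becomes 3
  Position 21 ')': depth becomes 2
  Position 22 ')': depth becomes 1
  Position 23 ')': depth becomes 0
  Position 24 '(': depth becomes 1
  Position 25 ')': depth becomes 0
Maximum depth reached: 3

3


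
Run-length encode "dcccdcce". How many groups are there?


Input: dcccdcce
Scanning for consecutive runs:
  Group 1: 'd' x 1 (positions 0-0)
  Group 2: 'c' x 3 (positions 1-3)
  Group 3: 'd' x 1 (positions 4-4)
  Group 4: 'c' x 2 (positions 5-6)
  Group 5: 'e' x 1 (positions 7-7)
Total groups: 5

5


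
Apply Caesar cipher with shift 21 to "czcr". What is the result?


Caesar cipher: shift "czcr" by 21
  'c' (pos 2) + 21 = pos 23 = 'x'
  'z' (pos 25) + 21 = pos 20 = 'u'
  'c' (pos 2) + 21 = pos 23 = 'x'
  'r' (pos 17) + 21 = pos 12 = 'm'
Result: xuxm

xuxm


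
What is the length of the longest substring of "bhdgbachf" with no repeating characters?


Input: "bhdgbachf"
Sliding window (track last position of each char):
  Position 0 ('b'): window [0,0] length 1 -- new best
  Position 1 ('h'): window [0,1] length 2 -- new best
  Position 2 ('d'): window [0,2] length 3 -- new best
  Position 3 ('g'): window [0,3] length 4 -- new best
  Position 4 ('b'): repeat (last at 0), move window start to 1
  Position 4 ('b'): window [1,4] length 4
  Position 5 ('a'): window [1,5] length 5 -- new best
  Position 6 ('c'): window [1,6] length 6 -- new best
  Position 7 ('h'): repeat (last at 1), move window start to 2
  Position 7 ('h'): window [2,7] length 6
  Position 8 ('f'): window [2,8] length 7 -- new best
Longest substring with no repeats: "dgbachf" with length 7

7


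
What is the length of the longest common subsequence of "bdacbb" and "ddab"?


LCS of "bdacbb" and "ddab"
DP table:
           d    d    a    b
      0    0    0    0    0
  b   0    0    0    0    1
  d   0    1    1    1    1
  a   0    1    1    2    2
  c   0    1    1    2    2
  b   0    1    1    2    3
  b   0    1    1    2    3
LCS length = dp[6][4] = 3

3


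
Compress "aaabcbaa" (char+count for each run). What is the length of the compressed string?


Input: aaabcbaa
Runs:
  'a' x 3 => "a3"
  'b' x 1 => "b1"
  'c' x 1 => "c1"
  'b' x 1 => "b1"
  'a' x 2 => "a2"
Compressed: "a3b1c1b1a2"
Compressed length: 10

10


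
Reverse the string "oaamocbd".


Input: oaamocbd
Reading characters right to left:
  Position 7: 'd'
  Position 6: 'b'
  Position 5: 'c'
  Position 4: 'o'
  Position 3: 'm'
  Position 2: 'a'
  Position 1: 'a'
  Position 0: 'o'
Reversed: dbcomaao

dbcomaao


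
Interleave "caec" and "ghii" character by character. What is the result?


Interleaving "caec" and "ghii":
  Position 0: 'c' from first, 'g' from second => "cg"
  Position 1: 'a' from first, 'h' from second => "ah"
  Position 2: 'e' from first, 'i' from second => "ei"
  Position 3: 'c' from first, 'i' from second => "ci"
Result: cgaheici

cgaheici


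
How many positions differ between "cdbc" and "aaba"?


Comparing "cdbc" and "aaba" position by position:
  Position 0: 'c' vs 'a' => DIFFER
  Position 1: 'd' vs 'a' => DIFFER
  Position 2: 'b' vs 'b' => same
  Position 3: 'c' vs 'a' => DIFFER
Positions that differ: 3

3


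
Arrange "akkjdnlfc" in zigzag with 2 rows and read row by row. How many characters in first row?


Zigzag "akkjdnlfc" into 2 rows:
Placing characters:
  'a' => row 0
  'k' => row 1
  'k' => row 0
  'j' => row 1
  'd' => row 0
  'n' => row 1
  'l' => row 0
  'f' => row 1
  'c' => row 0
Rows:
  Row 0: "akdlc"
  Row 1: "kjnf"
First row length: 5

5


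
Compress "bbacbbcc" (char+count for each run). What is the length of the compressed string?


Input: bbacbbcc
Runs:
  'b' x 2 => "b2"
  'a' x 1 => "a1"
  'c' x 1 => "c1"
  'b' x 2 => "b2"
  'c' x 2 => "c2"
Compressed: "b2a1c1b2c2"
Compressed length: 10

10


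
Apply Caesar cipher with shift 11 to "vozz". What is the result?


Caesar cipher: shift "vozz" by 11
  'v' (pos 21) + 11 = pos 6 = 'g'
  'o' (pos 14) + 11 = pos 25 = 'z'
  'z' (pos 25) + 11 = pos 10 = 'k'
  'z' (pos 25) + 11 = pos 10 = 'k'
Result: gzkk

gzkk


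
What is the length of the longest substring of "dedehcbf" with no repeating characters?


Input: "dedehcbf"
Sliding window (track last position of each char):
  Position 0 ('d'): window [0,0] length 1 -- new best
  Position 1 ('e'): window [0,1] length 2 -- new best
  Position 2 ('d'): repeat (last at 0), move window start to 1
  Position 2 ('d'): window [1,2] length 2
  Position 3 ('e'): repeat (last at 1), move window start to 2
  Position 3 ('e'): window [2,3] length 2
  Position 4 ('h'): window [2,4] length 3 -- new best
  Position 5 ('c'): window [2,5] length 4 -- new best
  Position 6 ('b'): window [2,6] length 5 -- new best
  Position 7 ('f'): window [2,7] length 6 -- new best
Longest substring with no repeats: "dehcbf" with length 6

6


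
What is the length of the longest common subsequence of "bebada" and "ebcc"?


LCS of "bebada" and "ebcc"
DP table:
           e    b    c    c
      0    0    0    0    0
  b   0    0    1    1    1
  e   0    1    1    1    1
  b   0    1    2    2    2
  a   0    1    2    2    2
  d   0    1    2    2    2
  a   0    1    2    2    2
LCS length = dp[6][4] = 2

2


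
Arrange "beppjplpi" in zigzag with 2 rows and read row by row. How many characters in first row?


Zigzag "beppjplpi" into 2 rows:
Placing characters:
  'b' => row 0
  'e' => row 1
  'p' => row 0
  'p' => row 1
  'j' => row 0
  'p' => row 1
  'l' => row 0
  'p' => row 1
  'i' => row 0
Rows:
  Row 0: "bpjli"
  Row 1: "eppp"
First row length: 5

5


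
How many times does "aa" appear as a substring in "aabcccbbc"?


Searching for "aa" in "aabcccbbc"
Scanning each position:
  Position 0: "aa" => MATCH
  Position 1: "ab" => no
  Position 2: "bc" => no
  Position 3: "cc" => no
  Position 4: "cc" => no
  Position 5: "cb" => no
  Position 6: "bb" => no
  Position 7: "bc" => no
Total occurrences: 1

1


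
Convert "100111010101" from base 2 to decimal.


Input: "100111010101" in base 2
Positional expansion:
  Digit '1' (value 1) x 2^11 = 2048
  Digit '0' (value 0) x 2^10 = 0
  Digit '0' (value 0) x 2^9 = 0
  Digit '1' (value 1) x 2^8 = 256
  Digit '1' (value 1) x 2^7 = 128
  Digit '1' (value 1) x 2^6 = 64
  Digit '0' (value 0) x 2^5 = 0
  Digit '1' (value 1) x 2^4 = 16
  Digit '0' (value 0) x 2^3 = 0
  Digit '1' (value 1) x 2^2 = 4
  Digit '0' (value 0) x 2^1 = 0
  Digit '1' (value 1) x 2^0 = 1
Sum = 2517

2517


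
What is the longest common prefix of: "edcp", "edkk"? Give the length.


Words: edcp, edkk
  Position 0: all 'e' => match
  Position 1: all 'd' => match
  Position 2: ('c', 'k') => mismatch, stop
LCP = "ed" (length 2)

2


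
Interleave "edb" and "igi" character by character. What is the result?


Interleaving "edb" and "igi":
  Position 0: 'e' from first, 'i' from second => "ei"
  Position 1: 'd' from first, 'g' from second => "dg"
  Position 2: 'b' from first, 'i' from second => "bi"
Result: eidgbi

eidgbi


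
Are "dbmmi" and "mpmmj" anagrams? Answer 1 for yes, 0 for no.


Strings: "dbmmi", "mpmmj"
Sorted first:  bdimm
Sorted second: jmmmp
Differ at position 0: 'b' vs 'j' => not anagrams

0


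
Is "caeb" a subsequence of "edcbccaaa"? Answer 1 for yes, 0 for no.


Check if "caeb" is a subsequence of "edcbccaaa"
Greedy scan:
  Position 0 ('e'): no match needed
  Position 1 ('d'): no match needed
  Position 2 ('c'): matches sub[0] = 'c'
  Position 3 ('b'): no match needed
  Position 4 ('c'): no match needed
  Position 5 ('c'): no match needed
  Position 6 ('a'): matches sub[1] = 'a'
  Position 7 ('a'): no match needed
  Position 8 ('a'): no match needed
Only matched 2/4 characters => not a subsequence

0


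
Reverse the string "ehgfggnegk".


Input: ehgfggnegk
Reading characters right to left:
  Position 9: 'k'
  Position 8: 'g'
  Position 7: 'e'
  Position 6: 'n'
  Position 5: 'g'
  Position 4: 'g'
  Position 3: 'f'
  Position 2: 'g'
  Position 1: 'h'
  Position 0: 'e'
Reversed: kgenggfghe

kgenggfghe


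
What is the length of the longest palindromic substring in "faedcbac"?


Input: "faedcbac"
Checking substrings for palindromes:
  No multi-char palindromic substrings found
Longest palindromic substring: "f" with length 1

1


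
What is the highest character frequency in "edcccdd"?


Input: edcccdd
Character counts:
  'c': 3
  'd': 3
  'e': 1
Maximum frequency: 3

3


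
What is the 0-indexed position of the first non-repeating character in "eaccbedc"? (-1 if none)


Input: eaccbedc
Character frequencies:
  'a': 1
  'b': 1
  'c': 3
  'd': 1
  'e': 2
Scanning left to right for freq == 1:
  Position 0 ('e'): freq=2, skip
  Position 1 ('a'): unique! => answer = 1

1


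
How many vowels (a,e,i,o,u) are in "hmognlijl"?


Input: hmognlijl
Checking each character:
  'h' at position 0: consonant
  'm' at position 1: consonant
  'o' at position 2: vowel (running total: 1)
  'g' at position 3: consonant
  'n' at position 4: consonant
  'l' at position 5: consonant
  'i' at position 6: vowel (running total: 2)
  'j' at position 7: consonant
  'l' at position 8: consonant
Total vowels: 2

2


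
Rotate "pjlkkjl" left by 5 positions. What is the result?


Input: "pjlkkjl", rotate left by 5
First 5 characters: "pjlkk"
Remaining characters: "jl"
Concatenate remaining + first: "jl" + "pjlkk" = "jlpjlkk"

jlpjlkk


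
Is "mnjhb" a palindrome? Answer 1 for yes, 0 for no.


Input: mnjhb
Reversed: bhjnm
  Compare pos 0 ('m') with pos 4 ('b'): MISMATCH
  Compare pos 1 ('n') with pos 3 ('h'): MISMATCH
Result: not a palindrome

0


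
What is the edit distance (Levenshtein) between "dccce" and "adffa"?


Computing edit distance: "dccce" -> "adffa"
DP table:
           a    d    f    f    a
      0    1    2    3    4    5
  d   1    1    1    2    3    4
  c   2    2    2    2    3    4
  c   3    3    3    3    3    4
  c   4    4    4    4    4    4
  e   5    5    5    5    5    5
Edit distance = dp[5][5] = 5

5


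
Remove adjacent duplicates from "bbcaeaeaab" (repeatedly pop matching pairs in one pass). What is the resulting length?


Input: bbcaeaeaab
Stack-based adjacent duplicate removal:
  Read 'b': push. Stack: b
  Read 'b': matches stack top 'b' => pop. Stack: (empty)
  Read 'c': push. Stack: c
  Read 'a': push. Stack: ca
  Read 'e': push. Stack: cae
  Read 'a': push. Stack: caea
  Read 'e': push. Stack: caeae
  Read 'a': push. Stack: caeaea
  Read 'a': matches stack top 'a' => pop. Stack: caeae
  Read 'b': push. Stack: caeaeb
Final stack: "caeaeb" (length 6)

6


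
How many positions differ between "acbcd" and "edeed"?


Comparing "acbcd" and "edeed" position by position:
  Position 0: 'a' vs 'e' => DIFFER
  Position 1: 'c' vs 'd' => DIFFER
  Position 2: 'b' vs 'e' => DIFFER
  Position 3: 'c' vs 'e' => DIFFER
  Position 4: 'd' vs 'd' => same
Positions that differ: 4

4


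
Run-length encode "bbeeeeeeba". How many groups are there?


Input: bbeeeeeeba
Scanning for consecutive runs:
  Group 1: 'b' x 2 (positions 0-1)
  Group 2: 'e' x 6 (positions 2-7)
  Group 3: 'b' x 1 (positions 8-8)
  Group 4: 'a' x 1 (positions 9-9)
Total groups: 4

4


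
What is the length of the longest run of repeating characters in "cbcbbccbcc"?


Input: "cbcbbccbcc"
Scanning for longest run:
  Position 1 ('b'): new char, reset run to 1
  Position 2 ('c'): new char, reset run to 1
  Position 3 ('b'): new char, reset run to 1
  Position 4 ('b'): continues run of 'b', length=2
  Position 5 ('c'): new char, reset run to 1
  Position 6 ('c'): continues run of 'c', length=2
  Position 7 ('b'): new char, reset run to 1
  Position 8 ('c'): new char, reset run to 1
  Position 9 ('c'): continues run of 'c', length=2
Longest run: 'b' with length 2

2


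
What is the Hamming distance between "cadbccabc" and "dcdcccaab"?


Comparing "cadbccabc" and "dcdcccaab" position by position:
  Position 0: 'c' vs 'd' => differ
  Position 1: 'a' vs 'c' => differ
  Position 2: 'd' vs 'd' => same
  Position 3: 'b' vs 'c' => differ
  Position 4: 'c' vs 'c' => same
  Position 5: 'c' vs 'c' => same
  Position 6: 'a' vs 'a' => same
  Position 7: 'b' vs 'a' => differ
  Position 8: 'c' vs 'b' => differ
Total differences (Hamming distance): 5

5


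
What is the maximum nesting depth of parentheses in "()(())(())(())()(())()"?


Input: "()(())(())(())()(())()"
Tracking depth:
  Position 0 '(': depth becomes 1
  Position 1 ')': depth becomes 0
  Position 2 '(': depth becomes 1
  Position 3 '(': depth becomes 2
  Position 4 ')': depth becomes 1
  Position 5 ')': depth becomes 0
  Position 6 '(': depth becomes 1
  Position 7 '(': depth becomes 2
  Position 8 ')': depth becomes 1
  Position 9 ')': depth becomes 0
  Position 10 '(': depth becomes 1
  Position 11 '(': depth becomes 2
  Position 12 ')': depth becomes 1
  Position 13 ')': depth becomes 0
  Position 14 '(': depth becomes 1
  Position 15 ')': depth becomes 0
  Position 16 '(': depth becomes 1
  Position 17 '(': depth becomes 2
  Position 18 ')': depth becomes 1
  Position 19 ')': depth becomes 0
  Position 20 '(': depth becomes 1
  Position 21 ')': depth becomes 0
Maximum depth reached: 2

2


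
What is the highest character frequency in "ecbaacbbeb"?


Input: ecbaacbbeb
Character counts:
  'a': 2
  'b': 4
  'c': 2
  'e': 2
Maximum frequency: 4

4


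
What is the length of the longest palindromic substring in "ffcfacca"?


Input: "ffcfacca"
Checking substrings for palindromes:
  [4:8] "acca" (len 4) => palindrome
  [1:4] "fcf" (len 3) => palindrome
  [0:2] "ff" (len 2) => palindrome
  [5:7] "cc" (len 2) => palindrome
Longest palindromic substring: "acca" with length 4

4


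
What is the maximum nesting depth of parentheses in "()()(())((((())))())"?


Input: "()()(())((((())))())"
Tracking depth:
  Position 0 '(': depth becomes 1
  Position 1 ')': depth becomes 0
  Position 2 '(': depth becomes 1
  Position 3 ')': depth becomes 0
  Position 4 '(': depth becomes 1
  Position 5 '(': depth becomes 2
  Position 6 ')': depth becomes 1
  Position 7 ')': depth becomes 0
  Position 8 '(': depth becomes 1
  Position 9 '(': depth becomes 2
  Position 10 '(': depth becomes 3
  Position 11 '(': depth becomes 4
  Position 12 '(': depth becomes 5
  Position 13 ')': depth becomes 4
  Position 14 ')': depth becomes 3
  Position 15 ')': depth becomes 2
  Position 16 ')': depth becomes 1
  Position 17 '(': depth becomes 2
  Position 18 ')': depth becomes 1
  Position 19 ')': depth becomes 0
Maximum depth reached: 5

5


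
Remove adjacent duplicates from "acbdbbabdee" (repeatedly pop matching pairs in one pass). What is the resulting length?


Input: acbdbbabdee
Stack-based adjacent duplicate removal:
  Read 'a': push. Stack: a
  Read 'c': push. Stack: ac
  Read 'b': push. Stack: acb
  Read 'd': push. Stack: acbd
  Read 'b': push. Stack: acbdb
  Read 'b': matches stack top 'b' => pop. Stack: acbd
  Read 'a': push. Stack: acbda
  Read 'b': push. Stack: acbdab
  Read 'd': push. Stack: acbdabd
  Read 'e': push. Stack: acbdabde
  Read 'e': matches stack top 'e' => pop. Stack: acbdabd
Final stack: "acbdabd" (length 7)

7


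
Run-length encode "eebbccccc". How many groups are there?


Input: eebbccccc
Scanning for consecutive runs:
  Group 1: 'e' x 2 (positions 0-1)
  Group 2: 'b' x 2 (positions 2-3)
  Group 3: 'c' x 5 (positions 4-8)
Total groups: 3

3


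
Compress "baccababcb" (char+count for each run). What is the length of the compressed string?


Input: baccababcb
Runs:
  'b' x 1 => "b1"
  'a' x 1 => "a1"
  'c' x 2 => "c2"
  'a' x 1 => "a1"
  'b' x 1 => "b1"
  'a' x 1 => "a1"
  'b' x 1 => "b1"
  'c' x 1 => "c1"
  'b' x 1 => "b1"
Compressed: "b1a1c2a1b1a1b1c1b1"
Compressed length: 18

18


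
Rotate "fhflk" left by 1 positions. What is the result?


Input: "fhflk", rotate left by 1
First 1 characters: "f"
Remaining characters: "hflk"
Concatenate remaining + first: "hflk" + "f" = "hflkf"

hflkf


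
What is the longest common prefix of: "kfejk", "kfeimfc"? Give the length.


Words: kfejk, kfeimfc
  Position 0: all 'k' => match
  Position 1: all 'f' => match
  Position 2: all 'e' => match
  Position 3: ('j', 'i') => mismatch, stop
LCP = "kfe" (length 3)

3


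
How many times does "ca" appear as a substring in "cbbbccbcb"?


Searching for "ca" in "cbbbccbcb"
Scanning each position:
  Position 0: "cb" => no
  Position 1: "bb" => no
  Position 2: "bb" => no
  Position 3: "bc" => no
  Position 4: "cc" => no
  Position 5: "cb" => no
  Position 6: "bc" => no
  Position 7: "cb" => no
Total occurrences: 0

0


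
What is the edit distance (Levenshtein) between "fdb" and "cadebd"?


Computing edit distance: "fdb" -> "cadebd"
DP table:
           c    a    d    e    b    d
      0    1    2    3    4    5    6
  f   1    1    2    3    4    5    6
  d   2    2    2    2    3    4    5
  b   3    3    3    3    3    3    4
Edit distance = dp[3][6] = 4

4


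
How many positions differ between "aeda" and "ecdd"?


Comparing "aeda" and "ecdd" position by position:
  Position 0: 'a' vs 'e' => DIFFER
  Position 1: 'e' vs 'c' => DIFFER
  Position 2: 'd' vs 'd' => same
  Position 3: 'a' vs 'd' => DIFFER
Positions that differ: 3

3


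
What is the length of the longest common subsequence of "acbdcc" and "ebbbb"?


LCS of "acbdcc" and "ebbbb"
DP table:
           e    b    b    b    b
      0    0    0    0    0    0
  a   0    0    0    0    0    0
  c   0    0    0    0    0    0
  b   0    0    1    1    1    1
  d   0    0    1    1    1    1
  c   0    0    1    1    1    1
  c   0    0    1    1    1    1
LCS length = dp[6][5] = 1

1


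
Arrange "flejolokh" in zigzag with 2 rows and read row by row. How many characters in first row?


Zigzag "flejolokh" into 2 rows:
Placing characters:
  'f' => row 0
  'l' => row 1
  'e' => row 0
  'j' => row 1
  'o' => row 0
  'l' => row 1
  'o' => row 0
  'k' => row 1
  'h' => row 0
Rows:
  Row 0: "feooh"
  Row 1: "ljlk"
First row length: 5

5


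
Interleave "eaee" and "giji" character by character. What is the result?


Interleaving "eaee" and "giji":
  Position 0: 'e' from first, 'g' from second => "eg"
  Position 1: 'a' from first, 'i' from second => "ai"
  Position 2: 'e' from first, 'j' from second => "ej"
  Position 3: 'e' from first, 'i' from second => "ei"
Result: egaiejei

egaiejei


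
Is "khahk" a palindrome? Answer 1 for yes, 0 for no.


Input: khahk
Reversed: khahk
  Compare pos 0 ('k') with pos 4 ('k'): match
  Compare pos 1 ('h') with pos 3 ('h'): match
Result: palindrome

1


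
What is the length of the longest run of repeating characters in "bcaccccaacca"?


Input: "bcaccccaacca"
Scanning for longest run:
  Position 1 ('c'): new char, reset run to 1
  Position 2 ('a'): new char, reset run to 1
  Position 3 ('c'): new char, reset run to 1
  Position 4 ('c'): continues run of 'c', length=2
  Position 5 ('c'): continues run of 'c', length=3
  Position 6 ('c'): continues run of 'c', length=4
  Position 7 ('a'): new char, reset run to 1
  Position 8 ('a'): continues run of 'a', length=2
  Position 9 ('c'): new char, reset run to 1
  Position 10 ('c'): continues run of 'c', length=2
  Position 11 ('a'): new char, reset run to 1
Longest run: 'c' with length 4

4


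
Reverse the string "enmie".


Input: enmie
Reading characters right to left:
  Position 4: 'e'
  Position 3: 'i'
  Position 2: 'm'
  Position 1: 'n'
  Position 0: 'e'
Reversed: eimne

eimne


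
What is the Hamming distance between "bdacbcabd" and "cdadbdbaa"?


Comparing "bdacbcabd" and "cdadbdbaa" position by position:
  Position 0: 'b' vs 'c' => differ
  Position 1: 'd' vs 'd' => same
  Position 2: 'a' vs 'a' => same
  Position 3: 'c' vs 'd' => differ
  Position 4: 'b' vs 'b' => same
  Position 5: 'c' vs 'd' => differ
  Position 6: 'a' vs 'b' => differ
  Position 7: 'b' vs 'a' => differ
  Position 8: 'd' vs 'a' => differ
Total differences (Hamming distance): 6

6


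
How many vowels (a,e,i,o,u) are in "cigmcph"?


Input: cigmcph
Checking each character:
  'c' at position 0: consonant
  'i' at position 1: vowel (running total: 1)
  'g' at position 2: consonant
  'm' at position 3: consonant
  'c' at position 4: consonant
  'p' at position 5: consonant
  'h' at position 6: consonant
Total vowels: 1

1


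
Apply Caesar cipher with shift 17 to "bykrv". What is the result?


Caesar cipher: shift "bykrv" by 17
  'b' (pos 1) + 17 = pos 18 = 's'
  'y' (pos 24) + 17 = pos 15 = 'p'
  'k' (pos 10) + 17 = pos 1 = 'b'
  'r' (pos 17) + 17 = pos 8 = 'i'
  'v' (pos 21) + 17 = pos 12 = 'm'
Result: spbim

spbim


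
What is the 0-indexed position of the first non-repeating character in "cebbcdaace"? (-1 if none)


Input: cebbcdaace
Character frequencies:
  'a': 2
  'b': 2
  'c': 3
  'd': 1
  'e': 2
Scanning left to right for freq == 1:
  Position 0 ('c'): freq=3, skip
  Position 1 ('e'): freq=2, skip
  Position 2 ('b'): freq=2, skip
  Position 3 ('b'): freq=2, skip
  Position 4 ('c'): freq=3, skip
  Position 5 ('d'): unique! => answer = 5

5


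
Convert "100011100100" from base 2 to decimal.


Input: "100011100100" in base 2
Positional expansion:
  Digit '1' (value 1) x 2^11 = 2048
  Digit '0' (value 0) x 2^10 = 0
  Digit '0' (value 0) x 2^9 = 0
  Digit '0' (value 0) x 2^8 = 0
  Digit '1' (value 1) x 2^7 = 128
  Digit '1' (value 1) x 2^6 = 64
  Digit '1' (value 1) x 2^5 = 32
  Digit '0' (value 0) x 2^4 = 0
  Digit '0' (value 0) x 2^3 = 0
  Digit '1' (value 1) x 2^2 = 4
  Digit '0' (value 0) x 2^1 = 0
  Digit '0' (value 0) x 2^0 = 0
Sum = 2276

2276


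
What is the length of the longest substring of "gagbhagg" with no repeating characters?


Input: "gagbhagg"
Sliding window (track last position of each char):
  Position 0 ('g'): window [0,0] length 1 -- new best
  Position 1 ('a'): window [0,1] length 2 -- new best
  Position 2 ('g'): repeat (last at 0), move window start to 1
  Position 2 ('g'): window [1,2] length 2
  Position 3 ('b'): window [1,3] length 3 -- new best
  Position 4 ('h'): window [1,4] length 4 -- new best
  Position 5 ('a'): repeat (last at 1), move window start to 2
  Position 5 ('a'): window [2,5] length 4
  Position 6 ('g'): repeat (last at 2), move window start to 3
  Position 6 ('g'): window [3,6] length 4
  Position 7 ('g'): repeat (last at 6), move window start to 7
  Position 7 ('g'): window [7,7] length 1
Longest substring with no repeats: "agbh" with length 4

4


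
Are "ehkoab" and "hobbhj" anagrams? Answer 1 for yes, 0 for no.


Strings: "ehkoab", "hobbhj"
Sorted first:  abehko
Sorted second: bbhhjo
Differ at position 0: 'a' vs 'b' => not anagrams

0


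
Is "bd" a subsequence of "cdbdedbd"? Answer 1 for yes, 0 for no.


Check if "bd" is a subsequence of "cdbdedbd"
Greedy scan:
  Position 0 ('c'): no match needed
  Position 1 ('d'): no match needed
  Position 2 ('b'): matches sub[0] = 'b'
  Position 3 ('d'): matches sub[1] = 'd'
  Position 4 ('e'): no match needed
  Position 5 ('d'): no match needed
  Position 6 ('b'): no match needed
  Position 7 ('d'): no match needed
All 2 characters matched => is a subsequence

1


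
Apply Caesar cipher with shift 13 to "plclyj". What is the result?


Caesar cipher: shift "plclyj" by 13
  'p' (pos 15) + 13 = pos 2 = 'c'
  'l' (pos 11) + 13 = pos 24 = 'y'
  'c' (pos 2) + 13 = pos 15 = 'p'
  'l' (pos 11) + 13 = pos 24 = 'y'
  'y' (pos 24) + 13 = pos 11 = 'l'
  'j' (pos 9) + 13 = pos 22 = 'w'
Result: cypylw

cypylw


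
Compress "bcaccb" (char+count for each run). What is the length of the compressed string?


Input: bcaccb
Runs:
  'b' x 1 => "b1"
  'c' x 1 => "c1"
  'a' x 1 => "a1"
  'c' x 2 => "c2"
  'b' x 1 => "b1"
Compressed: "b1c1a1c2b1"
Compressed length: 10

10


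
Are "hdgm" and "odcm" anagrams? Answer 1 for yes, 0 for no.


Strings: "hdgm", "odcm"
Sorted first:  dghm
Sorted second: cdmo
Differ at position 0: 'd' vs 'c' => not anagrams

0


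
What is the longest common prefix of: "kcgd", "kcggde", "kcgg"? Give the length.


Words: kcgd, kcggde, kcgg
  Position 0: all 'k' => match
  Position 1: all 'c' => match
  Position 2: all 'g' => match
  Position 3: ('d', 'g', 'g') => mismatch, stop
LCP = "kcg" (length 3)

3


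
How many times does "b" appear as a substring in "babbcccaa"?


Searching for "b" in "babbcccaa"
Scanning each position:
  Position 0: "b" => MATCH
  Position 1: "a" => no
  Position 2: "b" => MATCH
  Position 3: "b" => MATCH
  Position 4: "c" => no
  Position 5: "c" => no
  Position 6: "c" => no
  Position 7: "a" => no
  Position 8: "a" => no
Total occurrences: 3

3


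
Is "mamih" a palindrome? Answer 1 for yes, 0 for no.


Input: mamih
Reversed: himam
  Compare pos 0 ('m') with pos 4 ('h'): MISMATCH
  Compare pos 1 ('a') with pos 3 ('i'): MISMATCH
Result: not a palindrome

0


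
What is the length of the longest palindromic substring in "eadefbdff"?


Input: "eadefbdff"
Checking substrings for palindromes:
  [7:9] "ff" (len 2) => palindrome
Longest palindromic substring: "ff" with length 2

2


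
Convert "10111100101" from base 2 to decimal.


Input: "10111100101" in base 2
Positional expansion:
  Digit '1' (value 1) x 2^10 = 1024
  Digit '0' (value 0) x 2^9 = 0
  Digit '1' (value 1) x 2^8 = 256
  Digit '1' (value 1) x 2^7 = 128
  Digit '1' (value 1) x 2^6 = 64
  Digit '1' (value 1) x 2^5 = 32
  Digit '0' (value 0) x 2^4 = 0
  Digit '0' (value 0) x 2^3 = 0
  Digit '1' (value 1) x 2^2 = 4
  Digit '0' (value 0) x 2^1 = 0
  Digit '1' (value 1) x 2^0 = 1
Sum = 1509

1509


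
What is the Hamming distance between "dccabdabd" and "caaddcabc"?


Comparing "dccabdabd" and "caaddcabc" position by position:
  Position 0: 'd' vs 'c' => differ
  Position 1: 'c' vs 'a' => differ
  Position 2: 'c' vs 'a' => differ
  Position 3: 'a' vs 'd' => differ
  Position 4: 'b' vs 'd' => differ
  Position 5: 'd' vs 'c' => differ
  Position 6: 'a' vs 'a' => same
  Position 7: 'b' vs 'b' => same
  Position 8: 'd' vs 'c' => differ
Total differences (Hamming distance): 7

7


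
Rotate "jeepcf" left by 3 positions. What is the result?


Input: "jeepcf", rotate left by 3
First 3 characters: "jee"
Remaining characters: "pcf"
Concatenate remaining + first: "pcf" + "jee" = "pcfjee"

pcfjee


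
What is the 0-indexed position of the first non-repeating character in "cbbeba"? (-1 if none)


Input: cbbeba
Character frequencies:
  'a': 1
  'b': 3
  'c': 1
  'e': 1
Scanning left to right for freq == 1:
  Position 0 ('c'): unique! => answer = 0

0


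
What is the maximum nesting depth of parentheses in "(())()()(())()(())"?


Input: "(())()()(())()(())"
Tracking depth:
  Position 0 '(': depth becomes 1
  Position 1 '(': depth becomes 2
  Position 2 ')': depth becomes 1
  Position 3 ')': depth becomes 0
  Position 4 '(': depth becomes 1
  Position 5 ')': depth becomes 0
  Position 6 '(': depth becomes 1
  Position 7 ')': depth becomes 0
  Position 8 '(': depth becomes 1
  Position 9 '(': depth becomes 2
  Position 10 ')': depth becomes 1
  Position 11 ')': depth becomes 0
  Position 12 '(': depth becomes 1
  Position 13 ')': depth becomes 0
  Position 14 '(': depth becomes 1
  Position 15 '(': depth becomes 2
  Position 16 ')': depth becomes 1
  Position 17 ')': depth becomes 0
Maximum depth reached: 2

2


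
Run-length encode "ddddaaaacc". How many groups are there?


Input: ddddaaaacc
Scanning for consecutive runs:
  Group 1: 'd' x 4 (positions 0-3)
  Group 2: 'a' x 4 (positions 4-7)
  Group 3: 'c' x 2 (positions 8-9)
Total groups: 3

3


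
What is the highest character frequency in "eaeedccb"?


Input: eaeedccb
Character counts:
  'a': 1
  'b': 1
  'c': 2
  'd': 1
  'e': 3
Maximum frequency: 3

3


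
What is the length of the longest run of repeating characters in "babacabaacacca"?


Input: "babacabaacacca"
Scanning for longest run:
  Position 1 ('a'): new char, reset run to 1
  Position 2 ('b'): new char, reset run to 1
  Position 3 ('a'): new char, reset run to 1
  Position 4 ('c'): new char, reset run to 1
  Position 5 ('a'): new char, reset run to 1
  Position 6 ('b'): new char, reset run to 1
  Position 7 ('a'): new char, reset run to 1
  Position 8 ('a'): continues run of 'a', length=2
  Position 9 ('c'): new char, reset run to 1
  Position 10 ('a'): new char, reset run to 1
  Position 11 ('c'): new char, reset run to 1
  Position 12 ('c'): continues run of 'c', length=2
  Position 13 ('a'): new char, reset run to 1
Longest run: 'a' with length 2

2


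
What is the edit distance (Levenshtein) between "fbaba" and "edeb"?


Computing edit distance: "fbaba" -> "edeb"
DP table:
           e    d    e    b
      0    1    2    3    4
  f   1    1    2    3    4
  b   2    2    2    3    3
  a   3    3    3    3    4
  b   4    4    4    4    3
  a   5    5    5    5    4
Edit distance = dp[5][4] = 4

4


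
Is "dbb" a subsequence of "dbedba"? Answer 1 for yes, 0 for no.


Check if "dbb" is a subsequence of "dbedba"
Greedy scan:
  Position 0 ('d'): matches sub[0] = 'd'
  Position 1 ('b'): matches sub[1] = 'b'
  Position 2 ('e'): no match needed
  Position 3 ('d'): no match needed
  Position 4 ('b'): matches sub[2] = 'b'
  Position 5 ('a'): no match needed
All 3 characters matched => is a subsequence

1


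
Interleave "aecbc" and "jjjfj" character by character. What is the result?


Interleaving "aecbc" and "jjjfj":
  Position 0: 'a' from first, 'j' from second => "aj"
  Position 1: 'e' from first, 'j' from second => "ej"
  Position 2: 'c' from first, 'j' from second => "cj"
  Position 3: 'b' from first, 'f' from second => "bf"
  Position 4: 'c' from first, 'j' from second => "cj"
Result: ajejcjbfcj

ajejcjbfcj


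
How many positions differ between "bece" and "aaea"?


Comparing "bece" and "aaea" position by position:
  Position 0: 'b' vs 'a' => DIFFER
  Position 1: 'e' vs 'a' => DIFFER
  Position 2: 'c' vs 'e' => DIFFER
  Position 3: 'e' vs 'a' => DIFFER
Positions that differ: 4

4


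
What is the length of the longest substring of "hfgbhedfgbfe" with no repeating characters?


Input: "hfgbhedfgbfe"
Sliding window (track last position of each char):
  Position 0 ('h'): window [0,0] length 1 -- new best
  Position 1 ('f'): window [0,1] length 2 -- new best
  Position 2 ('g'): window [0,2] length 3 -- new best
  Position 3 ('b'): window [0,3] length 4 -- new best
  Position 4 ('h'): repeat (last at 0), move window start to 1
  Position 4 ('h'): window [1,4] length 4
  Position 5 ('e'): window [1,5] length 5 -- new best
  Position 6 ('d'): window [1,6] length 6 -- new best
  Position 7 ('f'): repeat (last at 1), move window start to 2
  Position 7 ('f'): window [2,7] length 6
  Position 8 ('g'): repeat (last at 2), move window start to 3
  Position 8 ('g'): window [3,8] length 6
  Position 9 ('b'): repeat (last at 3), move window start to 4
  Position 9 ('b'): window [4,9] length 6
  Position 10 ('f'): repeat (last at 7), move window start to 8
  Position 10 ('f'): window [8,10] length 3
  Position 11 ('e'): window [8,11] length 4
Longest substring with no repeats: "fgbhed" with length 6

6


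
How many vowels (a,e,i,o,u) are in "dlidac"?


Input: dlidac
Checking each character:
  'd' at position 0: consonant
  'l' at position 1: consonant
  'i' at position 2: vowel (running total: 1)
  'd' at position 3: consonant
  'a' at position 4: vowel (running total: 2)
  'c' at position 5: consonant
Total vowels: 2

2


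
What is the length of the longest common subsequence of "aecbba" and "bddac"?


LCS of "aecbba" and "bddac"
DP table:
           b    d    d    a    c
      0    0    0    0    0    0
  a   0    0    0    0    1    1
  e   0    0    0    0    1    1
  c   0    0    0    0    1    2
  b   0    1    1    1    1    2
  b   0    1    1    1    1    2
  a   0    1    1    1    2    2
LCS length = dp[6][5] = 2

2


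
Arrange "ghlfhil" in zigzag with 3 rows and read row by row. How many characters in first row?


Zigzag "ghlfhil" into 3 rows:
Placing characters:
  'g' => row 0
  'h' => row 1
  'l' => row 2
  'f' => row 1
  'h' => row 0
  'i' => row 1
  'l' => row 2
Rows:
  Row 0: "gh"
  Row 1: "hfi"
  Row 2: "ll"
First row length: 2

2


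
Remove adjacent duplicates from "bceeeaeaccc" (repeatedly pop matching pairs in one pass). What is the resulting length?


Input: bceeeaeaccc
Stack-based adjacent duplicate removal:
  Read 'b': push. Stack: b
  Read 'c': push. Stack: bc
  Read 'e': push. Stack: bce
  Read 'e': matches stack top 'e' => pop. Stack: bc
  Read 'e': push. Stack: bce
  Read 'a': push. Stack: bcea
  Read 'e': push. Stack: bceae
  Read 'a': push. Stack: bceaea
  Read 'c': push. Stack: bceaeac
  Read 'c': matches stack top 'c' => pop. Stack: bceaea
  Read 'c': push. Stack: bceaeac
Final stack: "bceaeac" (length 7)

7


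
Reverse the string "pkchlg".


Input: pkchlg
Reading characters right to left:
  Position 5: 'g'
  Position 4: 'l'
  Position 3: 'h'
  Position 2: 'c'
  Position 1: 'k'
  Position 0: 'p'
Reversed: glhckp

glhckp


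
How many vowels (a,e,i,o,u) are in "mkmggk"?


Input: mkmggk
Checking each character:
  'm' at position 0: consonant
  'k' at position 1: consonant
  'm' at position 2: consonant
  'g' at position 3: consonant
  'g' at position 4: consonant
  'k' at position 5: consonant
Total vowels: 0

0


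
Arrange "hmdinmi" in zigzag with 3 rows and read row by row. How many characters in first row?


Zigzag "hmdinmi" into 3 rows:
Placing characters:
  'h' => row 0
  'm' => row 1
  'd' => row 2
  'i' => row 1
  'n' => row 0
  'm' => row 1
  'i' => row 2
Rows:
  Row 0: "hn"
  Row 1: "mim"
  Row 2: "di"
First row length: 2

2


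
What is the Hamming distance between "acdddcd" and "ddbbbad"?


Comparing "acdddcd" and "ddbbbad" position by position:
  Position 0: 'a' vs 'd' => differ
  Position 1: 'c' vs 'd' => differ
  Position 2: 'd' vs 'b' => differ
  Position 3: 'd' vs 'b' => differ
  Position 4: 'd' vs 'b' => differ
  Position 5: 'c' vs 'a' => differ
  Position 6: 'd' vs 'd' => same
Total differences (Hamming distance): 6

6


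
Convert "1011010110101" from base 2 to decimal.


Input: "1011010110101" in base 2
Positional expansion:
  Digit '1' (value 1) x 2^12 = 4096
  Digit '0' (value 0) x 2^11 = 0
  Digit '1' (value 1) x 2^10 = 1024
  Digit '1' (value 1) x 2^9 = 512
  Digit '0' (value 0) x 2^8 = 0
  Digit '1' (value 1) x 2^7 = 128
  Digit '0' (value 0) x 2^6 = 0
  Digit '1' (value 1) x 2^5 = 32
  Digit '1' (value 1) x 2^4 = 16
  Digit '0' (value 0) x 2^3 = 0
  Digit '1' (value 1) x 2^2 = 4
  Digit '0' (value 0) x 2^1 = 0
  Digit '1' (value 1) x 2^0 = 1
Sum = 5813

5813


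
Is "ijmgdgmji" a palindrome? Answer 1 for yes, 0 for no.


Input: ijmgdgmji
Reversed: ijmgdgmji
  Compare pos 0 ('i') with pos 8 ('i'): match
  Compare pos 1 ('j') with pos 7 ('j'): match
  Compare pos 2 ('m') with pos 6 ('m'): match
  Compare pos 3 ('g') with pos 5 ('g'): match
Result: palindrome

1


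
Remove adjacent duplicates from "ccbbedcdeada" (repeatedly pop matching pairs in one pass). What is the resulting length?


Input: ccbbedcdeada
Stack-based adjacent duplicate removal:
  Read 'c': push. Stack: c
  Read 'c': matches stack top 'c' => pop. Stack: (empty)
  Read 'b': push. Stack: b
  Read 'b': matches stack top 'b' => pop. Stack: (empty)
  Read 'e': push. Stack: e
  Read 'd': push. Stack: ed
  Read 'c': push. Stack: edc
  Read 'd': push. Stack: edcd
  Read 'e': push. Stack: edcde
  Read 'a': push. Stack: edcdea
  Read 'd': push. Stack: edcdead
  Read 'a': push. Stack: edcdeada
Final stack: "edcdeada" (length 8)

8
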